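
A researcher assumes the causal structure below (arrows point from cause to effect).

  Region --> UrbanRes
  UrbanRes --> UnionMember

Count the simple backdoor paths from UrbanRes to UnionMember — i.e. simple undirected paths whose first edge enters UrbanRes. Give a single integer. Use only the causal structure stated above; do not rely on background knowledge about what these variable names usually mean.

A backdoor path from UrbanRes to UnionMember is any simple undirected path whose first edge points into UrbanRes (i.e. leaves UrbanRes via a parent).
Parents of UrbanRes: {Region}.
No simple path from any parent of UrbanRes reaches UnionMember without revisiting UrbanRes, so there are no backdoor paths.

0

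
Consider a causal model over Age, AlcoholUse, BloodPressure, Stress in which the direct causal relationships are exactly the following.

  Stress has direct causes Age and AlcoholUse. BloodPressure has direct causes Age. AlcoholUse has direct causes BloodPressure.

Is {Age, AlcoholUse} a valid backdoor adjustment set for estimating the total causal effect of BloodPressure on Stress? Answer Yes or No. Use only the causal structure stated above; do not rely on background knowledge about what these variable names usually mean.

No

Backdoor paths from BloodPressure to Stress (paths whose first edge points into BloodPressure):
  P1: BloodPressure <- Age -> Stress
Condition 1 (no descendant of BloodPressure in the set): FAILS — AlcoholUse is a descendant of BloodPressure.
Condition 2 (every backdoor path blocked by {Age, AlcoholUse}):
  P1: blocked at fork node Age ∈ conditioning set.
{Age, AlcoholUse} does not satisfy the backdoor criterion.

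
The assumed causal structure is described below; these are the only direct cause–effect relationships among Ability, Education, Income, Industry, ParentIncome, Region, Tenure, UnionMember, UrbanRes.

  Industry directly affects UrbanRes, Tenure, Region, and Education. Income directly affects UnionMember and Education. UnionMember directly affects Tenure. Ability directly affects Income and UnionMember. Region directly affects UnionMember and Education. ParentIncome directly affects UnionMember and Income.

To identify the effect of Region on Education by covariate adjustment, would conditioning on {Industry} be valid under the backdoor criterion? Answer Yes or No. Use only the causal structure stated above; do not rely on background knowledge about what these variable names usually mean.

Yes

Backdoor paths from Region to Education (paths whose first edge points into Region):
  P1: Region <- Industry -> Tenure <- UnionMember <- ParentIncome -> Income -> Education
  P2: Region <- Industry -> Tenure <- UnionMember <- Ability -> Income -> Education
  P3: Region <- Industry -> Tenure <- UnionMember <- Income -> Education
  P4: Region <- Industry -> Education
Condition 1 (no descendant of Region in the set): holds — descendants of Region are {Education, Tenure, UnionMember}; none are in {Industry}.
Condition 2 (every backdoor path blocked by {Industry}):
  P1: blocked at fork node Industry ∈ conditioning set.
  P2: blocked at fork node Industry ∈ conditioning set.
  P3: blocked at fork node Industry ∈ conditioning set.
  P4: blocked at fork node Industry ∈ conditioning set.
{Industry} satisfies the backdoor criterion.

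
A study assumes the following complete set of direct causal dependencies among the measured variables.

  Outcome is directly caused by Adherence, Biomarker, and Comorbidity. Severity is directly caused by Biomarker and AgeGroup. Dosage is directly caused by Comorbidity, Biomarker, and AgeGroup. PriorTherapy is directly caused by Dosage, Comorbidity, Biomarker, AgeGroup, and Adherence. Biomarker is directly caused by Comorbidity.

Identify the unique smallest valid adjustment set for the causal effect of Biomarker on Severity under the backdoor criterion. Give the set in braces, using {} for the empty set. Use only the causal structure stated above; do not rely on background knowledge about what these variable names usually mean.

{}

Variables eligible for adjustment (non-descendants of Biomarker, excluding Biomarker and Severity): {Adherence, AgeGroup, Comorbidity}.
Backdoor paths from Biomarker to Severity:
  P1: Biomarker <- Comorbidity -> Dosage <- AgeGroup -> Severity
  P2: Biomarker <- Comorbidity -> Dosage -> PriorTherapy <- AgeGroup -> Severity
  P3: Biomarker <- Comorbidity -> Outcome <- Adherence -> PriorTherapy <- AgeGroup -> Severity
  P4: Biomarker <- Comorbidity -> Outcome <- Adherence -> PriorTherapy <- Dosage <- AgeGroup -> Severity
  P5: Biomarker <- Comorbidity -> PriorTherapy <- AgeGroup -> Severity
  P6: Biomarker <- Comorbidity -> PriorTherapy <- Dosage <- AgeGroup -> Severity
Each backdoor path contains an unconditioned collider, so every path is already blocked with the empty conditioning set:
  P1: blocked at collider Dosage (neither it nor any descendant is in the conditioning set).
  P2: blocked at collider PriorTherapy (neither it nor any descendant is in the conditioning set).
  P3: blocked at collider Outcome (neither it nor any descendant is in the conditioning set).
  P4: blocked at collider Outcome (neither it nor any descendant is in the conditioning set).
  P5: blocked at collider PriorTherapy (neither it nor any descendant is in the conditioning set).
  P6: blocked at collider PriorTherapy (neither it nor any descendant is in the conditioning set).
The empty set is therefore the unique smallest valid set.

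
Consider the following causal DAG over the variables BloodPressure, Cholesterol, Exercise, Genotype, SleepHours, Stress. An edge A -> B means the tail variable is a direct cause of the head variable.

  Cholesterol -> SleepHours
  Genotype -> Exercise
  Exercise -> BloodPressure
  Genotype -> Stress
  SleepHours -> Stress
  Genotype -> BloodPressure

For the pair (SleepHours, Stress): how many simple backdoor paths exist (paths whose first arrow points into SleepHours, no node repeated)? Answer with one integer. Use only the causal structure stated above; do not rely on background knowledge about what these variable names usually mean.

0

A backdoor path from SleepHours to Stress is any simple undirected path whose first edge points into SleepHours (i.e. leaves SleepHours via a parent).
Parents of SleepHours: {Cholesterol}.
No simple path from any parent of SleepHours reaches Stress without revisiting SleepHours, so there are no backdoor paths.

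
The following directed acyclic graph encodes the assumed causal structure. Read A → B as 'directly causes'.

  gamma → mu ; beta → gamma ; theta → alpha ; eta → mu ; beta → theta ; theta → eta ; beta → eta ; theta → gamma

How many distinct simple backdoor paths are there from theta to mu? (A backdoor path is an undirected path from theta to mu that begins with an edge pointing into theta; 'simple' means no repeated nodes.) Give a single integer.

A backdoor path from theta to mu is any simple undirected path whose first edge points into theta (i.e. leaves theta via a parent).
Parents of theta: {beta}.
Enumerating:
  P1: theta <- beta -> eta -> mu
  P2: theta <- beta -> gamma -> mu
That exhausts the simple backdoor paths. Count: 2.

2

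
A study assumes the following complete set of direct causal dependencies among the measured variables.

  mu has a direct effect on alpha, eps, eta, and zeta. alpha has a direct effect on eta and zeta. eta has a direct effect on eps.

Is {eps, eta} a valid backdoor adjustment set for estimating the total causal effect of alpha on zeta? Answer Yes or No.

No

Backdoor paths from alpha to zeta (paths whose first edge points into alpha):
  P1: alpha <- mu -> zeta
Condition 1 (no descendant of alpha in the set): FAILS — eps and eta are descendants of alpha.
Condition 2 (every backdoor path blocked by {eps, eta}):
  P1: open — no interior node is in the conditioning set.
{eps, eta} does not satisfy the backdoor criterion.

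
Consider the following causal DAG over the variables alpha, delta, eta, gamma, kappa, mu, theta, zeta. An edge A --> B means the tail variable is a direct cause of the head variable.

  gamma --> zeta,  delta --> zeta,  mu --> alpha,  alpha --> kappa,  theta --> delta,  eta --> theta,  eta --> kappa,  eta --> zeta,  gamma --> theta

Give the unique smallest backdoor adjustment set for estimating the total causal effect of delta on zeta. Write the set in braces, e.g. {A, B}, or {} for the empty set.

Variables eligible for adjustment (non-descendants of delta, excluding delta and zeta): {alpha, eta, gamma, kappa, mu, theta}.
Backdoor paths from delta to zeta:
  P1: delta <- theta <- eta -> zeta
  P2: delta <- theta <- gamma -> zeta
The empty set is not sufficient: P1 (delta <- theta <- eta -> zeta) has no collider blocking it and no conditioned non-collider, so it is open.
Try {theta}:
  P1: blocked at chain node theta ∈ conditioning set.
  P2: blocked at chain node theta ∈ conditioning set.
{theta} contains no descendant of delta and blocks every backdoor path.
No other singleton works — e.g. {eta} leaves P2 open — so {theta} is the unique smallest valid adjustment set.

{theta}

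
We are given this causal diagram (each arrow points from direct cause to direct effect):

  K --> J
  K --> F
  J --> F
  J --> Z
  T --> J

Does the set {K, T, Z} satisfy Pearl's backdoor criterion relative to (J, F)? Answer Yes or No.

No

Backdoor paths from J to F (paths whose first edge points into J):
  P1: J <- K -> F
Condition 1 (no descendant of J in the set): FAILS — Z is a descendant of J.
Condition 2 (every backdoor path blocked by {K, T, Z}):
  P1: blocked at fork node K ∈ conditioning set.
{K, T, Z} does not satisfy the backdoor criterion.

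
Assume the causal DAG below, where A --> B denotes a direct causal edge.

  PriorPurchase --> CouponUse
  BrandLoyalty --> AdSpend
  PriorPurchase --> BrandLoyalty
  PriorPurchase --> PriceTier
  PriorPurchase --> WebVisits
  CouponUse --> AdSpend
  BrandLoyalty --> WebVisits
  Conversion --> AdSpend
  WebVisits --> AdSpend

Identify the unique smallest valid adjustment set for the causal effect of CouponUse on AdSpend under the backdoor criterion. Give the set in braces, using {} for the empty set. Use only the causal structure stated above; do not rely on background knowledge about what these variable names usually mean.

Variables eligible for adjustment (non-descendants of CouponUse, excluding CouponUse and AdSpend): {BrandLoyalty, Conversion, PriceTier, PriorPurchase, WebVisits}.
Backdoor paths from CouponUse to AdSpend:
  P1: CouponUse <- PriorPurchase -> BrandLoyalty -> WebVisits -> AdSpend
  P2: CouponUse <- PriorPurchase -> BrandLoyalty -> AdSpend
  P3: CouponUse <- PriorPurchase -> WebVisits <- BrandLoyalty -> AdSpend
  P4: CouponUse <- PriorPurchase -> WebVisits -> AdSpend
The empty set is not sufficient: P1 (CouponUse <- PriorPurchase -> BrandLoyalty -> WebVisits -> AdSpend) has no collider blocking it and no conditioned non-collider, so it is open.
Try {PriorPurchase}:
  P1: blocked at fork node PriorPurchase ∈ conditioning set.
  P2: blocked at fork node PriorPurchase ∈ conditioning set.
  P3: blocked at fork node PriorPurchase ∈ conditioning set.
  P4: blocked at fork node PriorPurchase ∈ conditioning set.
{PriorPurchase} contains no descendant of CouponUse and blocks every backdoor path.
No other singleton works — e.g. {Conversion} leaves P1 open — so {PriorPurchase} is the unique smallest valid adjustment set.

{PriorPurchase}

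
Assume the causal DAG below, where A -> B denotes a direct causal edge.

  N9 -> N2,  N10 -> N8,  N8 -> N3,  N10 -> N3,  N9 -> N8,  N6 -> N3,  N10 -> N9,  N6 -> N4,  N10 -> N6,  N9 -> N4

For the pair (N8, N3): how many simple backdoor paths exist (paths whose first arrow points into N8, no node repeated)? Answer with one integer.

7

A backdoor path from N8 to N3 is any simple undirected path whose first edge points into N8 (i.e. leaves N8 via a parent).
Parents of N8: {N10, N9}.
Enumerating:
  P1: N8 <- N10 -> N9 -> N4 <- N6 -> N3
  P2: N8 <- N10 -> N6 -> N3
  P3: N8 <- N10 -> N3
  P4: N8 <- N9 <- N10 -> N6 -> N3
  P5: N8 <- N9 <- N10 -> N3
  P6: N8 <- N9 -> N4 <- N6 <- N10 -> N3
  P7: N8 <- N9 -> N4 <- N6 -> N3
That exhausts the simple backdoor paths. Count: 7.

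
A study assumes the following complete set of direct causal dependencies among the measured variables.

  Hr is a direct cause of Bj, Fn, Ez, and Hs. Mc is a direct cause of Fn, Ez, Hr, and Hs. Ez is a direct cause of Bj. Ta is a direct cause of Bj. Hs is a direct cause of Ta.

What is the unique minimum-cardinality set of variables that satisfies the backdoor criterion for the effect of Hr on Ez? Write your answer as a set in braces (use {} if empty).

{Mc}

Variables eligible for adjustment (non-descendants of Hr, excluding Hr and Ez): {Mc}.
Backdoor paths from Hr to Ez:
  P1: Hr <- Mc -> Hs -> Ta -> Bj <- Ez
  P2: Hr <- Mc -> Ez
The empty set is not sufficient: P2 (Hr <- Mc -> Ez) has no collider blocking it and no conditioned non-collider, so it is open.
Try {Mc}:
  P1: blocked at fork node Mc ∈ conditioning set.
  P2: blocked at fork node Mc ∈ conditioning set.
{Mc} contains no descendant of Hr and blocks every backdoor path.
{Mc} is the unique smallest valid adjustment set.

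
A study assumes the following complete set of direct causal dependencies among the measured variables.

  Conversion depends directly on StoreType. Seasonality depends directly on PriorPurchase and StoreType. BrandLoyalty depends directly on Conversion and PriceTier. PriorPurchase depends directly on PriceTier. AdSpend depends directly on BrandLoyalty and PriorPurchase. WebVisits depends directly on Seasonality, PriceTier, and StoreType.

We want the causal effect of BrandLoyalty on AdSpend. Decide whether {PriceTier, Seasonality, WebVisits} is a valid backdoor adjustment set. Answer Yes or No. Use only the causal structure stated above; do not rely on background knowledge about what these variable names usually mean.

Backdoor paths from BrandLoyalty to AdSpend (paths whose first edge points into BrandLoyalty):
  P1: BrandLoyalty <- PriceTier -> PriorPurchase -> AdSpend
  P2: BrandLoyalty <- PriceTier -> WebVisits <- StoreType -> Seasonality <- PriorPurchase -> AdSpend
  P3: BrandLoyalty <- PriceTier -> WebVisits <- Seasonality <- PriorPurchase -> AdSpend
  P4: BrandLoyalty <- Conversion <- StoreType -> Seasonality <- PriorPurchase -> AdSpend
  P5: BrandLoyalty <- Conversion <- StoreType -> Seasonality -> WebVisits <- PriceTier -> PriorPurchase -> AdSpend
  P6: BrandLoyalty <- Conversion <- StoreType -> WebVisits <- PriceTier -> PriorPurchase -> AdSpend
  P7: BrandLoyalty <- Conversion <- StoreType -> WebVisits <- Seasonality <- PriorPurchase -> AdSpend
Condition 1 (no descendant of BrandLoyalty in the set): holds — descendants of BrandLoyalty are {AdSpend}; none are in {PriceTier, Seasonality, WebVisits}.
Condition 2 (every backdoor path blocked by {PriceTier, Seasonality, WebVisits}):
  P1: blocked at fork node PriceTier ∈ conditioning set.
  P2: blocked at fork node PriceTier ∈ conditioning set.
  P3: blocked at fork node PriceTier ∈ conditioning set.
  P4: open — collider(s) Seasonality are conditioned on (or have a conditioned descendant) and no non-collider on the path is in the set.
  P5: blocked at chain node Seasonality ∈ conditioning set.
  P6: blocked at fork node PriceTier ∈ conditioning set.
  P7: blocked at chain node Seasonality ∈ conditioning set.
{PriceTier, Seasonality, WebVisits} does not satisfy the backdoor criterion.

No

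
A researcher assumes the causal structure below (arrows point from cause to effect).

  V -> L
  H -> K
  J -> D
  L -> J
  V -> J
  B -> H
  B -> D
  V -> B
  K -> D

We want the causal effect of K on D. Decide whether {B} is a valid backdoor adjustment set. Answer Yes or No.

Yes

Backdoor paths from K to D (paths whose first edge points into K):
  P1: K <- H <- B <- V -> L -> J -> D
  P2: K <- H <- B <- V -> J -> D
  P3: K <- H <- B -> D
Condition 1 (no descendant of K in the set): holds — descendants of K are {D}; none are in {B}.
Condition 2 (every backdoor path blocked by {B}):
  P1: blocked at chain node B ∈ conditioning set.
  P2: blocked at chain node B ∈ conditioning set.
  P3: blocked at fork node B ∈ conditioning set.
{B} satisfies the backdoor criterion.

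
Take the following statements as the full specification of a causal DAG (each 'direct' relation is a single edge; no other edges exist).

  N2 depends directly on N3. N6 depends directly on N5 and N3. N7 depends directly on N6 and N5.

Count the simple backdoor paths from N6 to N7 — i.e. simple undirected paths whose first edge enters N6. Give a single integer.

A backdoor path from N6 to N7 is any simple undirected path whose first edge points into N6 (i.e. leaves N6 via a parent).
Parents of N6: {N3, N5}.
Enumerating:
  P1: N6 <- N5 -> N7
That exhausts the simple backdoor paths. Count: 1.

1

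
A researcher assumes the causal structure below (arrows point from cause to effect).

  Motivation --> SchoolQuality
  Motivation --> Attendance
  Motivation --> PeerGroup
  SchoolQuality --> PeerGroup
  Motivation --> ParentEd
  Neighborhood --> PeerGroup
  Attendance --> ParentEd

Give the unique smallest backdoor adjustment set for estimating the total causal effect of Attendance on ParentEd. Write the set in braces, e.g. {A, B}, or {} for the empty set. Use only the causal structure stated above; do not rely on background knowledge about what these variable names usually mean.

Variables eligible for adjustment (non-descendants of Attendance, excluding Attendance and ParentEd): {Motivation, Neighborhood, PeerGroup, SchoolQuality}.
Backdoor paths from Attendance to ParentEd:
  P1: Attendance <- Motivation -> ParentEd
The empty set is not sufficient: P1 (Attendance <- Motivation -> ParentEd) has no collider blocking it and no conditioned non-collider, so it is open.
Try {Motivation}:
  P1: blocked at fork node Motivation ∈ conditioning set.
{Motivation} contains no descendant of Attendance and blocks every backdoor path.
No other singleton works — e.g. {Neighborhood} leaves P1 open — so {Motivation} is the unique smallest valid adjustment set.

{Motivation}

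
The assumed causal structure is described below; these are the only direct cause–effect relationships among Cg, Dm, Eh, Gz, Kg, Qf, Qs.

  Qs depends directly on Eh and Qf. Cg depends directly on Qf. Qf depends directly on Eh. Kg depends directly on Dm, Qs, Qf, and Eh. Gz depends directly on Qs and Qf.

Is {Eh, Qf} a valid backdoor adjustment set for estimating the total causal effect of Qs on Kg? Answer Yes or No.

Backdoor paths from Qs to Kg (paths whose first edge points into Qs):
  P1: Qs <- Eh -> Qf -> Kg
  P2: Qs <- Eh -> Kg
  P3: Qs <- Qf <- Eh -> Kg
  P4: Qs <- Qf -> Kg
Condition 1 (no descendant of Qs in the set): holds — descendants of Qs are {Gz, Kg}; none are in {Eh, Qf}.
Condition 2 (every backdoor path blocked by {Eh, Qf}):
  P1: blocked at fork node Eh ∈ conditioning set.
  P2: blocked at fork node Eh ∈ conditioning set.
  P3: blocked at chain node Qf ∈ conditioning set.
  P4: blocked at fork node Qf ∈ conditioning set.
{Eh, Qf} satisfies the backdoor criterion.

Yes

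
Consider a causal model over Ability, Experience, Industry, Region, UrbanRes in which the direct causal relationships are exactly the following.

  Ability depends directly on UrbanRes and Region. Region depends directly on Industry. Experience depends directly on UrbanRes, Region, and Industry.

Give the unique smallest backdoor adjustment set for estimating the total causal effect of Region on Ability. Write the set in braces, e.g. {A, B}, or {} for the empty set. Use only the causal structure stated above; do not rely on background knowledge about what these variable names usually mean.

Variables eligible for adjustment (non-descendants of Region, excluding Region and Ability): {Industry, UrbanRes}.
Backdoor paths from Region to Ability:
  P1: Region <- Industry -> Experience <- UrbanRes -> Ability
Each backdoor path contains an unconditioned collider, so every path is already blocked with the empty conditioning set:
  P1: blocked at collider Experience (neither it nor any descendant is in the conditioning set).
The empty set is therefore the unique smallest valid set.

{}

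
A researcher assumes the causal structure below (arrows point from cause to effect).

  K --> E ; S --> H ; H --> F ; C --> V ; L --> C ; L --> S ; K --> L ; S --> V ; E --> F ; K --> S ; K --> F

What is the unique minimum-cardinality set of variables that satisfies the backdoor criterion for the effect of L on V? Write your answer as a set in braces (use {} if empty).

{K}

Variables eligible for adjustment (non-descendants of L, excluding L and V): {E, K}.
Backdoor paths from L to V:
  P1: L <- K -> E -> F <- H <- S -> V
  P2: L <- K -> S -> V
  P3: L <- K -> F <- H <- S -> V
The empty set is not sufficient: P2 (L <- K -> S -> V) has no collider blocking it and no conditioned non-collider, so it is open.
Try {K}:
  P1: blocked at fork node K ∈ conditioning set.
  P2: blocked at fork node K ∈ conditioning set.
  P3: blocked at fork node K ∈ conditioning set.
{K} contains no descendant of L and blocks every backdoor path.
No other singleton works — e.g. {E} leaves P2 open — so {K} is the unique smallest valid adjustment set.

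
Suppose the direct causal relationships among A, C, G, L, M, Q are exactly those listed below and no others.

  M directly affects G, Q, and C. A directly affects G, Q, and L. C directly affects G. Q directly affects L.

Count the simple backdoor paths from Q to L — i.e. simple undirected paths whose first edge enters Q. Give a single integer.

3

A backdoor path from Q to L is any simple undirected path whose first edge points into Q (i.e. leaves Q via a parent).
Parents of Q: {A, M}.
Enumerating:
  P1: Q <- A -> L
  P2: Q <- M -> C -> G <- A -> L
  P3: Q <- M -> G <- A -> L
That exhausts the simple backdoor paths. Count: 3.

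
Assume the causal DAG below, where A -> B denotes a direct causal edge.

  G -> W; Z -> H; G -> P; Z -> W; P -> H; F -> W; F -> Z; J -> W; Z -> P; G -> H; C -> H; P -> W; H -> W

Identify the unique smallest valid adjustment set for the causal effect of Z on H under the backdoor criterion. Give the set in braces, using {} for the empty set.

{}

Variables eligible for adjustment (non-descendants of Z, excluding Z and H): {C, F, G, J}.
Backdoor paths from Z to H:
  P1: Z <- F -> W <- G -> P -> H
  P2: Z <- F -> W <- G -> H
  P3: Z <- F -> W <- P <- G -> H
  P4: Z <- F -> W <- P -> H
  P5: Z <- F -> W <- H
Each backdoor path contains an unconditioned collider, so every path is already blocked with the empty conditioning set:
  P1: blocked at collider W (neither it nor any descendant is in the conditioning set).
  P2: blocked at collider W (neither it nor any descendant is in the conditioning set).
  P3: blocked at collider W (neither it nor any descendant is in the conditioning set).
  P4: blocked at collider W (neither it nor any descendant is in the conditioning set).
  P5: blocked at collider W (neither it nor any descendant is in the conditioning set).
The empty set is therefore the unique smallest valid set.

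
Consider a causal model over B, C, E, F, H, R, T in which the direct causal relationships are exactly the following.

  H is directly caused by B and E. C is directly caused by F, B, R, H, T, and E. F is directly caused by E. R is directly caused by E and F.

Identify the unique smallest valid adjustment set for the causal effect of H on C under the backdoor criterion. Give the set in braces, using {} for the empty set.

{B, E}

Variables eligible for adjustment (non-descendants of H, excluding H and C): {B, E, F, R, T}.
Backdoor paths from H to C:
  P1: H <- E -> F -> R -> C
  P2: H <- E -> F -> C
  P3: H <- E -> R <- F -> C
  P4: H <- E -> R -> C
  P5: H <- E -> C
  P6: H <- B -> C
The empty set is not sufficient: P1 (H <- E -> F -> R -> C) has no collider blocking it and no conditioned non-collider, so it is open.
Try {B, E}:
  P1: blocked at fork node E ∈ conditioning set.
  P2: blocked at fork node E ∈ conditioning set.
  P3: blocked at fork node E ∈ conditioning set.
  P4: blocked at fork node E ∈ conditioning set.
  P5: blocked at fork node E ∈ conditioning set.
  P6: blocked at fork node B ∈ conditioning set.
{B, E} contains no descendant of H and blocks every backdoor path.
Every element of {B, E} is needed (dropping B leaves P6 open; dropping E leaves P1 open), so no proper subset is valid.
Among all size-2 subsets of the eligible variables, only {B, E} blocks every backdoor path, so it is the unique smallest valid adjustment set.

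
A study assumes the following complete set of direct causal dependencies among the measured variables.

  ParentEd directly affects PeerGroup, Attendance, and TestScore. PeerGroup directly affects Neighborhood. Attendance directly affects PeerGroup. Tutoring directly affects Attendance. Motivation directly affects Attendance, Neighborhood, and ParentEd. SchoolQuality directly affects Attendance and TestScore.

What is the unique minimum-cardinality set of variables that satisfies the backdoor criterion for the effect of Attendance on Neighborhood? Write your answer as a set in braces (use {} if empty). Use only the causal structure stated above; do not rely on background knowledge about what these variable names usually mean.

{Motivation, ParentEd}

Variables eligible for adjustment (non-descendants of Attendance, excluding Attendance and Neighborhood): {Motivation, ParentEd, SchoolQuality, TestScore, Tutoring}.
Backdoor paths from Attendance to Neighborhood:
  P1: Attendance <- SchoolQuality -> TestScore <- ParentEd <- Motivation -> Neighborhood
  P2: Attendance <- SchoolQuality -> TestScore <- ParentEd -> PeerGroup -> Neighborhood
  P3: Attendance <- Motivation -> ParentEd -> PeerGroup -> Neighborhood
  P4: Attendance <- Motivation -> Neighborhood
  P5: Attendance <- ParentEd <- Motivation -> Neighborhood
  P6: Attendance <- ParentEd -> PeerGroup -> Neighborhood
The empty set is not sufficient: P3 (Attendance <- Motivation -> ParentEd -> PeerGroup -> Neighborhood) has no collider blocking it and no conditioned non-collider, so it is open.
Try {Motivation, ParentEd}:
  P1: blocked at collider TestScore (neither it nor any descendant is in the conditioning set).
  P2: blocked at collider TestScore (neither it nor any descendant is in the conditioning set).
  P3: blocked at fork node Motivation ∈ conditioning set.
  P4: blocked at fork node Motivation ∈ conditioning set.
  P5: blocked at chain node ParentEd ∈ conditioning set.
  P6: blocked at fork node ParentEd ∈ conditioning set.
{Motivation, ParentEd} contains no descendant of Attendance and blocks every backdoor path.
Every element of {Motivation, ParentEd} is needed (dropping Motivation leaves P4 open; dropping ParentEd leaves P6 open), so no proper subset is valid.
Among all size-2 subsets of the eligible variables, only {Motivation, ParentEd} blocks every backdoor path, so it is the unique smallest valid adjustment set.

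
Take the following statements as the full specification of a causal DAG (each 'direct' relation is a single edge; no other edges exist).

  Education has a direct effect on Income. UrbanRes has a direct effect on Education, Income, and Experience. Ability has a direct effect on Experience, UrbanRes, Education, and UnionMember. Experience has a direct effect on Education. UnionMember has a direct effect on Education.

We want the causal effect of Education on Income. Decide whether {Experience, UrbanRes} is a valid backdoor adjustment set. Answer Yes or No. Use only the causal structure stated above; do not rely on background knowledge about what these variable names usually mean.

Yes

Backdoor paths from Education to Income (paths whose first edge points into Education):
  P1: Education <- Ability -> UrbanRes -> Income
  P2: Education <- Ability -> Experience <- UrbanRes -> Income
  P3: Education <- UrbanRes -> Income
  P4: Education <- UnionMember <- Ability -> UrbanRes -> Income
  P5: Education <- UnionMember <- Ability -> Experience <- UrbanRes -> Income
  P6: Education <- Experience <- Ability -> UrbanRes -> Income
  P7: Education <- Experience <- UrbanRes -> Income
Condition 1 (no descendant of Education in the set): holds — descendants of Education are {Income}; none are in {Experience, UrbanRes}.
Condition 2 (every backdoor path blocked by {Experience, UrbanRes}):
  P1: blocked at chain node UrbanRes ∈ conditioning set.
  P2: blocked at fork node UrbanRes ∈ conditioning set.
  P3: blocked at fork node UrbanRes ∈ conditioning set.
  P4: blocked at chain node UrbanRes ∈ conditioning set.
  P5: blocked at fork node UrbanRes ∈ conditioning set.
  P6: blocked at chain node Experience ∈ conditioning set.
  P7: blocked at chain node Experience ∈ conditioning set.
{Experience, UrbanRes} satisfies the backdoor criterion.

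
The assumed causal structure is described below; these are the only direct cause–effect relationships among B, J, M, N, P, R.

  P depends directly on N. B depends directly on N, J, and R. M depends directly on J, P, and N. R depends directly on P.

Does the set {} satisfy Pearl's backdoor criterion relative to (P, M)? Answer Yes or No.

Backdoor paths from P to M (paths whose first edge points into P):
  P1: P <- N -> B <- J -> M
  P2: P <- N -> M
Condition 1 (no descendant of P in the set): holds — descendants of P are {B, M, R}; none are in {}.
Condition 2 (every backdoor path blocked by {}):
  P1: blocked at collider B (neither it nor any descendant is in the conditioning set).
  P2: open — no interior node is in the conditioning set.
{} does not satisfy the backdoor criterion.

No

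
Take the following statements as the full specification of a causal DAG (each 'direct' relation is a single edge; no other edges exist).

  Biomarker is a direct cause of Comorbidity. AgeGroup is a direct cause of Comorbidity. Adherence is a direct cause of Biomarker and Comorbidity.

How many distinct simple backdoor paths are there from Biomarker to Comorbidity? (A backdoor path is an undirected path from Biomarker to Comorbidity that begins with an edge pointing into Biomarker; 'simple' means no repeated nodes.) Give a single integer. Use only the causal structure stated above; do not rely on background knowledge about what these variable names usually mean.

1

A backdoor path from Biomarker to Comorbidity is any simple undirected path whose first edge points into Biomarker (i.e. leaves Biomarker via a parent).
Parents of Biomarker: {Adherence}.
Enumerating:
  P1: Biomarker <- Adherence -> Comorbidity
That exhausts the simple backdoor paths. Count: 1.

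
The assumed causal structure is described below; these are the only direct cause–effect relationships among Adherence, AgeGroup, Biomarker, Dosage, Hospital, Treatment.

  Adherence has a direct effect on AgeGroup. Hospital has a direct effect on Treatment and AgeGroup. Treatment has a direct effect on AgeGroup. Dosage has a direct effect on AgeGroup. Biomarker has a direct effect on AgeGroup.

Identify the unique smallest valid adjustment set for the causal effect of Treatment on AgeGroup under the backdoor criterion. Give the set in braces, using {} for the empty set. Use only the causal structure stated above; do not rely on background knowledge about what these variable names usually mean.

{Hospital}

Variables eligible for adjustment (non-descendants of Treatment, excluding Treatment and AgeGroup): {Adherence, Biomarker, Dosage, Hospital}.
Backdoor paths from Treatment to AgeGroup:
  P1: Treatment <- Hospital -> AgeGroup
The empty set is not sufficient: P1 (Treatment <- Hospital -> AgeGroup) has no collider blocking it and no conditioned non-collider, so it is open.
Try {Hospital}:
  P1: blocked at fork node Hospital ∈ conditioning set.
{Hospital} contains no descendant of Treatment and blocks every backdoor path.
No other singleton works — e.g. {Adherence} leaves P1 open — so {Hospital} is the unique smallest valid adjustment set.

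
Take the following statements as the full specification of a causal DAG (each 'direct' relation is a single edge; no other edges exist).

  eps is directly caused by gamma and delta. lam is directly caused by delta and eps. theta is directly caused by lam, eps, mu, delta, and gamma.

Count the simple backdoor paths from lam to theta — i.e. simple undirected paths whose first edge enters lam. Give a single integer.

6

A backdoor path from lam to theta is any simple undirected path whose first edge points into lam (i.e. leaves lam via a parent).
Parents of lam: {delta, eps}.
Enumerating:
  P1: lam <- delta -> eps <- gamma -> theta
  P2: lam <- delta -> eps -> theta
  P3: lam <- delta -> theta
  P4: lam <- eps <- gamma -> theta
  P5: lam <- eps <- delta -> theta
  P6: lam <- eps -> theta
That exhausts the simple backdoor paths. Count: 6.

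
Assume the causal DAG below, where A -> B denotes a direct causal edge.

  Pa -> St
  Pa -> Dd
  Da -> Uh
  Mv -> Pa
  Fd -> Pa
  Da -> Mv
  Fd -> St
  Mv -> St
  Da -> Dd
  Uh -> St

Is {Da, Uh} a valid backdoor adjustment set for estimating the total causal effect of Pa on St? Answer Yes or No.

No

Backdoor paths from Pa to St (paths whose first edge points into Pa):
  P1: Pa <- Fd -> St
  P2: Pa <- Mv <- Da -> Uh -> St
  P3: Pa <- Mv -> St
Condition 1 (no descendant of Pa in the set): holds — descendants of Pa are {Dd, St}; none are in {Da, Uh}.
Condition 2 (every backdoor path blocked by {Da, Uh}):
  P1: open — no interior node is in the conditioning set.
  P2: blocked at fork node Da ∈ conditioning set.
  P3: open — no interior node is in the conditioning set.
{Da, Uh} does not satisfy the backdoor criterion.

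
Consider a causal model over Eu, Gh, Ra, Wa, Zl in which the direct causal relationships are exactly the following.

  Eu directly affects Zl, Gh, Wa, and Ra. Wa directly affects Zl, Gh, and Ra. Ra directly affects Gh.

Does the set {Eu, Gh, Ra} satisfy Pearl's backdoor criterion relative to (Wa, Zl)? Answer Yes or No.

No

Backdoor paths from Wa to Zl (paths whose first edge points into Wa):
  P1: Wa <- Eu -> Zl
Condition 1 (no descendant of Wa in the set): FAILS — Gh and Ra are descendants of Wa.
Condition 2 (every backdoor path blocked by {Eu, Gh, Ra}):
  P1: blocked at fork node Eu ∈ conditioning set.
{Eu, Gh, Ra} does not satisfy the backdoor criterion.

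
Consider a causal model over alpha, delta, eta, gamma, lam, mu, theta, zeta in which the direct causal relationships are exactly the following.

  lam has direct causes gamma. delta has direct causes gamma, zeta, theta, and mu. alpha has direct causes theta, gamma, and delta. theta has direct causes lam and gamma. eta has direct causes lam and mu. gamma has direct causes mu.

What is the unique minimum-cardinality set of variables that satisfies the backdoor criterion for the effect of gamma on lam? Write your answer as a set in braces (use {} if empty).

{}

Variables eligible for adjustment (non-descendants of gamma, excluding gamma and lam): {mu, zeta}.
Backdoor paths from gamma to lam:
  P1: gamma <- mu -> eta <- lam
  P2: gamma <- mu -> delta <- theta <- lam
  P3: gamma <- mu -> delta -> alpha <- theta <- lam
Each backdoor path contains an unconditioned collider, so every path is already blocked with the empty conditioning set:
  P1: blocked at collider eta (neither it nor any descendant is in the conditioning set).
  P2: blocked at collider delta (neither it nor any descendant is in the conditioning set).
  P3: blocked at collider alpha (neither it nor any descendant is in the conditioning set).
The empty set is therefore the unique smallest valid set.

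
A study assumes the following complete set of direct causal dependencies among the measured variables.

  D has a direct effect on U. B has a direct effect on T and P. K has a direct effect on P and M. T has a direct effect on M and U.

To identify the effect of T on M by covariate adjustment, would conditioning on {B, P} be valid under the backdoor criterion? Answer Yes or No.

Backdoor paths from T to M (paths whose first edge points into T):
  P1: T <- B -> P <- K -> M
Condition 1 (no descendant of T in the set): holds — descendants of T are {M, U}; none are in {B, P}.
Condition 2 (every backdoor path blocked by {B, P}):
  P1: blocked at fork node B ∈ conditioning set.
{B, P} satisfies the backdoor criterion.

Yes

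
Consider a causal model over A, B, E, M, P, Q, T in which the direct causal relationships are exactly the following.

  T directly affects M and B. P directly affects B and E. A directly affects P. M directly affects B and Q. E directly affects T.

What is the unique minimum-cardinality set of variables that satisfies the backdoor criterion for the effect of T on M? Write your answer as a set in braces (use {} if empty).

Variables eligible for adjustment (non-descendants of T, excluding T and M): {A, E, P}.
Backdoor paths from T to M:
  P1: T <- E <- P -> B <- M
Each backdoor path contains an unconditioned collider, so every path is already blocked with the empty conditioning set:
  P1: blocked at collider B (neither it nor any descendant is in the conditioning set).
The empty set is therefore the unique smallest valid set.

{}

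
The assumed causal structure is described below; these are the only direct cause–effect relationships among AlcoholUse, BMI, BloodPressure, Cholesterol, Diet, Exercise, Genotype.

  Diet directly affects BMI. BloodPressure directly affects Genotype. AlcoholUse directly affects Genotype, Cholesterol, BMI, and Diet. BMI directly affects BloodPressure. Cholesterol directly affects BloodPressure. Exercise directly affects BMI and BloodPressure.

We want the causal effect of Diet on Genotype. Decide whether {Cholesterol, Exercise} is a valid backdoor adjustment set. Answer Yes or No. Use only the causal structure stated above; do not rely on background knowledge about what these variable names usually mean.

No

Backdoor paths from Diet to Genotype (paths whose first edge points into Diet):
  P1: Diet <- AlcoholUse -> Cholesterol -> BloodPressure -> Genotype
  P2: Diet <- AlcoholUse -> BMI <- Exercise -> BloodPressure -> Genotype
  P3: Diet <- AlcoholUse -> BMI -> BloodPressure -> Genotype
  P4: Diet <- AlcoholUse -> Genotype
Condition 1 (no descendant of Diet in the set): holds — descendants of Diet are {BMI, BloodPressure, Genotype}; none are in {Cholesterol, Exercise}.
Condition 2 (every backdoor path blocked by {Cholesterol, Exercise}):
  P1: blocked at chain node Cholesterol ∈ conditioning set.
  P2: blocked at collider BMI (neither it nor any descendant is in the conditioning set).
  P3: open — no interior node is in the conditioning set.
  P4: open — no interior node is in the conditioning set.
{Cholesterol, Exercise} does not satisfy the backdoor criterion.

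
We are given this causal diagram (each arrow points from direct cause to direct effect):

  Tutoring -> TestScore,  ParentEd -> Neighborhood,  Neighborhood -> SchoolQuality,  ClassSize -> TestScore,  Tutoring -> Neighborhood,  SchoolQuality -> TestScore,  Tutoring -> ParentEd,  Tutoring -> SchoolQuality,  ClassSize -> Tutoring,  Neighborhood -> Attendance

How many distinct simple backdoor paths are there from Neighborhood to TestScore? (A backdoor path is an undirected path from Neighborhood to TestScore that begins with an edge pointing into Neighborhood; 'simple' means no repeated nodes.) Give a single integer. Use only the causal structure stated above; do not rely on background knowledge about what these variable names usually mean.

6

A backdoor path from Neighborhood to TestScore is any simple undirected path whose first edge points into Neighborhood (i.e. leaves Neighborhood via a parent).
Parents of Neighborhood: {ParentEd, Tutoring}.
Enumerating:
  P1: Neighborhood <- Tutoring <- ClassSize -> TestScore
  P2: Neighborhood <- Tutoring -> SchoolQuality -> TestScore
  P3: Neighborhood <- Tutoring -> TestScore
  P4: Neighborhood <- ParentEd <- Tutoring <- ClassSize -> TestScore
  P5: Neighborhood <- ParentEd <- Tutoring -> SchoolQuality -> TestScore
  P6: Neighborhood <- ParentEd <- Tutoring -> TestScore
That exhausts the simple backdoor paths. Count: 6.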